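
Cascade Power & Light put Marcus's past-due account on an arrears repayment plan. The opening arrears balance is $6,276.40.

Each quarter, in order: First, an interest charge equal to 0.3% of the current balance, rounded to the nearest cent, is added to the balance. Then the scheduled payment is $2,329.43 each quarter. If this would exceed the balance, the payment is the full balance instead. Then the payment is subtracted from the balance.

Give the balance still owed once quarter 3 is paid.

$0.00

Quarter 1: $6,276.40 +$18.83 interest = $6,295.23; pay $2,329.43 → $3,965.80
Quarter 2: $3,965.80 +$11.90 interest = $3,977.70; pay $2,329.43 → $1,648.27
Quarter 3: $1,648.27 +$4.94 interest = $1,653.21; pay $1,653.21 → $0.00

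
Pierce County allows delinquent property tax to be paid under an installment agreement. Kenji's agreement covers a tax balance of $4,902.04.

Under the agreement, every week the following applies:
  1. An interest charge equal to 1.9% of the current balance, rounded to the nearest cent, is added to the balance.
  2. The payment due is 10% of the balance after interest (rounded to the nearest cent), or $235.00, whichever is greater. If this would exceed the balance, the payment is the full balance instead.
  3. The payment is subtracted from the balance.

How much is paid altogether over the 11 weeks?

$3,730.22

Week 1: opening $4,902.04; interest $93.14 → $4,995.18; payment $499.52; balance $4,495.66
Week 2: opening $4,495.66; interest $85.42 → $4,581.08; payment $458.11; balance $4,122.97
Week 3: opening $4,122.97; interest $78.34 → $4,201.31; payment $420.13; balance $3,781.18
Week 4: opening $3,781.18; interest $71.84 → $3,853.02; payment $385.30; balance $3,467.72
Week 5: opening $3,467.72; interest $65.89 → $3,533.61; payment $353.36; balance $3,180.25
Week 6: opening $3,180.25; interest $60.42 → $3,240.67; payment $324.07; balance $2,916.60
Week 7: opening $2,916.60; interest $55.42 → $2,972.02; payment $297.20; balance $2,674.82
Week 8: opening $2,674.82; interest $50.82 → $2,725.64; payment $272.56; balance $2,453.08
Week 9: opening $2,453.08; interest $46.61 → $2,499.69; payment $249.97; balance $2,249.72
Week 10: opening $2,249.72; interest $42.74 → $2,292.46; payment $235.00; balance $2,057.46
Week 11: opening $2,057.46; interest $39.09 → $2,096.55; payment $235.00; balance $1,861.55
Total paid: $3,730.22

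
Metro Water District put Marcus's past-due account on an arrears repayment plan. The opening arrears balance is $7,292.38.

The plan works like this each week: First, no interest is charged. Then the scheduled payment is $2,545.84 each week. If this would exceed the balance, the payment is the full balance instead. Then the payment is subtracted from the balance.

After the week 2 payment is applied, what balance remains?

Week 1: opening $7,292.38; payment $2,545.84; balance $4,746.54
Week 2: opening $4,746.54; payment $2,545.84; balance $2,200.70

$2,200.70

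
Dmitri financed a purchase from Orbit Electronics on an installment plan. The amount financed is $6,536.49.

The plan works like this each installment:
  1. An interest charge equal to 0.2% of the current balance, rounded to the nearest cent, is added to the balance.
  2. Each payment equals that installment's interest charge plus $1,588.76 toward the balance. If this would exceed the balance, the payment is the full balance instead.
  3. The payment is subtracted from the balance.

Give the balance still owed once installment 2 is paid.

Installment 1: $6,536.49 +$13.07 interest = $6,549.56; pay $1,601.83 → $4,947.73
Installment 2: $4,947.73 +$9.90 interest = $4,957.63; pay $1,598.66 → $3,358.97

$3,358.97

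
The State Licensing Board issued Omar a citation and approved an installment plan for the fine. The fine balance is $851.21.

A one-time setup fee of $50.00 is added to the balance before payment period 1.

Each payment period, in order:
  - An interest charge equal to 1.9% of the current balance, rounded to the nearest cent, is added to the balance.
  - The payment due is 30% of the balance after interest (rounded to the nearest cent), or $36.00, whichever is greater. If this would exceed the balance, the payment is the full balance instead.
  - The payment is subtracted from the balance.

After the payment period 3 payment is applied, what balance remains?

$327.07

Payment period 1: $901.21 +$17.12 interest = $918.33; pay $275.50 → $642.83
Payment period 2: $642.83 +$12.21 interest = $655.04; pay $196.51 → $458.53
Payment period 3: $458.53 +$8.71 interest = $467.24; pay $140.17 → $327.07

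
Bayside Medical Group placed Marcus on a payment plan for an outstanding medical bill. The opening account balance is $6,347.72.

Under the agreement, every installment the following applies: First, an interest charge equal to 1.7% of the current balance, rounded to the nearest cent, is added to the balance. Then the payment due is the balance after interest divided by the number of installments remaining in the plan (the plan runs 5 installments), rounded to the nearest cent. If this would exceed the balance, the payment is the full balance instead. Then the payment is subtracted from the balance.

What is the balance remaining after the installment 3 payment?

$2,670.79

Installment 1: opening $6,347.72; interest $107.91 → $6,455.63; payment $1,291.13; balance $5,164.50
Installment 2: opening $5,164.50; interest $87.80 → $5,252.30; payment $1,313.08; balance $3,939.22
Installment 3: opening $3,939.22; interest $66.97 → $4,006.19; payment $1,335.40; balance $2,670.79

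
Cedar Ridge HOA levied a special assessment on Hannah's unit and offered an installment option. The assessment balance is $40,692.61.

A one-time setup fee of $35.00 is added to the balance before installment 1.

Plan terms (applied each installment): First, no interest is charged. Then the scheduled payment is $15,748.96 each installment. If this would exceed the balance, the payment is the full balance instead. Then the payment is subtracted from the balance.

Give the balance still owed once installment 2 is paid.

$9,229.69

Installment 1: opening $40,727.61; payment $15,748.96; balance $24,978.65
Installment 2: opening $24,978.65; payment $15,748.96; balance $9,229.69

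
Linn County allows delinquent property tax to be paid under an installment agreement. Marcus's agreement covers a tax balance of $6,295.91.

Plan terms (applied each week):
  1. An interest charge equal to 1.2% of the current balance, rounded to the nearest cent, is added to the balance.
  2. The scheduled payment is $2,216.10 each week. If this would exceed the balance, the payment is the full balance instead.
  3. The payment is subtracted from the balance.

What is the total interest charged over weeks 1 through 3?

$149.28

# | Opening | Interest | Payment | End bal
1 | $6,295.91 | $75.55 | $2,216.10 | $4,155.36
2 | $4,155.36 | $49.86 | $2,216.10 | $1,989.12
3 | $1,989.12 | $23.87 | $2,012.99 | $0.00
Total interest: $75.55 + $49.86 + $23.87 = $149.28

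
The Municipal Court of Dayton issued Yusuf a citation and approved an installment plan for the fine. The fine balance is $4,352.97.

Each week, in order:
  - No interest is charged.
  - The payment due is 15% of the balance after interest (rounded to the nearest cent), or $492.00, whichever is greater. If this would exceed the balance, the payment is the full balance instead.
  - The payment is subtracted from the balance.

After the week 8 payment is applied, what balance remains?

Week 1: $4,352.97 − $652.95 → $3,700.02
Week 2: $3,700.02 − $555.00 → $3,145.02
Week 3: $3,145.02 − $492.00 → $2,653.02
Week 4: $2,653.02 − $492.00 → $2,161.02
Week 5: $2,161.02 − $492.00 → $1,669.02
Week 6: $1,669.02 − $492.00 → $1,177.02
Week 7: $1,177.02 − $492.00 → $685.02
Week 8: $685.02 − $492.00 → $193.02

$193.02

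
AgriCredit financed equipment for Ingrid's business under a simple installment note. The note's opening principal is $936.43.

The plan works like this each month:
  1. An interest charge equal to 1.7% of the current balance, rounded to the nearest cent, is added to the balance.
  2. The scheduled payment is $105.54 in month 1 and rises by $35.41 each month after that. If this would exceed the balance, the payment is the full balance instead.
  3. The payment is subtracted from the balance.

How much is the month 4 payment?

Month 1: opening $936.43; interest $15.92 → $952.35; payment $105.54; balance $846.81
Month 2: opening $846.81; interest $14.40 → $861.21; payment $140.95; balance $720.26
Month 3: opening $720.26; interest $12.24 → $732.50; payment $176.36; balance $556.14
Month 4: opening $556.14; interest $9.45 → $565.59; payment $211.77; balance $353.82

$211.77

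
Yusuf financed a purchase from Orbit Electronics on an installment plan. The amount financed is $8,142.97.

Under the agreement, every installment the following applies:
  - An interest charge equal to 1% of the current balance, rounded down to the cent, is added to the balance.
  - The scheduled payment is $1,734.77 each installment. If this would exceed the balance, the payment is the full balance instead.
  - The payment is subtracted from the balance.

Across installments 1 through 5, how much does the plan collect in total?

$8,383.09

# | Opening | Interest | Payment | End bal
1 | $8,142.97 | $81.42 | $1,734.77 | $6,489.62
2 | $6,489.62 | $64.89 | $1,734.77 | $4,819.74
3 | $4,819.74 | $48.19 | $1,734.77 | $3,133.16
4 | $3,133.16 | $31.33 | $1,734.77 | $1,429.72
5 | $1,429.72 | $14.29 | $1,444.01 | $0.00
Total paid: $8,383.09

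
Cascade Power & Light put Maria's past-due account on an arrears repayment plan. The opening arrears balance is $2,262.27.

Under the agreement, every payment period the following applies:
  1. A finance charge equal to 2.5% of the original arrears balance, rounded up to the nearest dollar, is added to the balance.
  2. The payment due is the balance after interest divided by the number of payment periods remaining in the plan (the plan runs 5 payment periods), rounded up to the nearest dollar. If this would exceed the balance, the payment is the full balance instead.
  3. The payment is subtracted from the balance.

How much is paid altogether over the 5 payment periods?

$2,547.27

Payment period 1: $2,262.27 +$57.00 interest = $2,319.27; pay $464.00 → $1,855.27
Payment period 2: $1,855.27 +$57.00 interest = $1,912.27; pay $479.00 → $1,433.27
Payment period 3: $1,433.27 +$57.00 interest = $1,490.27; pay $497.00 → $993.27
Payment period 4: $993.27 +$57.00 interest = $1,050.27; pay $526.00 → $524.27
Payment period 5: $524.27 +$57.00 interest = $581.27; pay $581.27 → $0.00
Total paid: $2,547.27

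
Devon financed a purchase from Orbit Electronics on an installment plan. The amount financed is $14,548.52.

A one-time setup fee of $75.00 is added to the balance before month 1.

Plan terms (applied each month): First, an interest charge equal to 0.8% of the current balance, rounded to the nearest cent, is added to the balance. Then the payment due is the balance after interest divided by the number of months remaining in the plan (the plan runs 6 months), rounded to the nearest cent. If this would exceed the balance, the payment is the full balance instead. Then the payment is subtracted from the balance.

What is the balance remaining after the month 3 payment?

$7,488.64

# | Opening | Interest | Payment | End bal
1 | $14,623.52 | $116.99 | $2,456.75 | $12,283.76
2 | $12,283.76 | $98.27 | $2,476.41 | $9,905.62
3 | $9,905.62 | $79.24 | $2,496.22 | $7,488.64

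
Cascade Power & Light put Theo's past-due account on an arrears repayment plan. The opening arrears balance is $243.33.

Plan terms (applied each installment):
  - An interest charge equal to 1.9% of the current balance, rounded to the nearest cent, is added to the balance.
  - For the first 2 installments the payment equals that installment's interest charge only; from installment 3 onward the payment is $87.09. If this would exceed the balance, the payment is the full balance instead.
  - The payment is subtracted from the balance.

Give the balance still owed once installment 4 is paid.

$76.83

Installment 1: opening $243.33; interest $4.62 → $247.95; payment $4.62; balance $243.33
Installment 2: opening $243.33; interest $4.62 → $247.95; payment $4.62; balance $243.33
Installment 3: opening $243.33; interest $4.62 → $247.95; payment $87.09; balance $160.86
Installment 4: opening $160.86; interest $3.06 → $163.92; payment $87.09; balance $76.83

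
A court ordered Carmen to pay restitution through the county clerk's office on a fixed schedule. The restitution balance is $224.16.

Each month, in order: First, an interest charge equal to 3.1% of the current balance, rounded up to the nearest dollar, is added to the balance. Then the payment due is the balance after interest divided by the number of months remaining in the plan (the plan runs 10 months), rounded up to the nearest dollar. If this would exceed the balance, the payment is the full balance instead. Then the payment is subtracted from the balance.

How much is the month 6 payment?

$27.00

Month 1: $224.16 +$7.00 interest = $231.16; pay $24.00 → $207.16
Month 2: $207.16 +$7.00 interest = $214.16; pay $24.00 → $190.16
Month 3: $190.16 +$6.00 interest = $196.16; pay $25.00 → $171.16
Month 4: $171.16 +$6.00 interest = $177.16; pay $26.00 → $151.16
Month 5: $151.16 +$5.00 interest = $156.16; pay $27.00 → $129.16
Month 6: $129.16 +$5.00 interest = $134.16; pay $27.00 → $107.16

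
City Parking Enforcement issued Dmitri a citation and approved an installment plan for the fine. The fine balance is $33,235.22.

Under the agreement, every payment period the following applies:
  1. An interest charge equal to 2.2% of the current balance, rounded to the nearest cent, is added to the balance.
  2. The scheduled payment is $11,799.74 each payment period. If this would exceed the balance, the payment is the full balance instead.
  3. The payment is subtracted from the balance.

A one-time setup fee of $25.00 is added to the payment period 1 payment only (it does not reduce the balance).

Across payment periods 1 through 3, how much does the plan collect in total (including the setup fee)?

Payment period 1: opening $33,235.22; interest $731.17 → $33,966.39; payment $11,799.74 (+ $25.00 fee); balance $22,166.65
Payment period 2: opening $22,166.65; interest $487.67 → $22,654.32; payment $11,799.74; balance $10,854.58
Payment period 3: opening $10,854.58; interest $238.80 → $11,093.38; payment $11,093.38; balance $0.00
Total paid: $34,717.86

$34,717.86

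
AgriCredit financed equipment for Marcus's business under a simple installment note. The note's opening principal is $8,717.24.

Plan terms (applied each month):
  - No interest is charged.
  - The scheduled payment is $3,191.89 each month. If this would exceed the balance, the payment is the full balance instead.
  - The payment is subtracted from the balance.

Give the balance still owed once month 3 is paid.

Month 1: opening $8,717.24; payment $3,191.89; balance $5,525.35
Month 2: opening $5,525.35; payment $3,191.89; balance $2,333.46
Month 3: opening $2,333.46; payment $2,333.46; balance $0.00

$0.00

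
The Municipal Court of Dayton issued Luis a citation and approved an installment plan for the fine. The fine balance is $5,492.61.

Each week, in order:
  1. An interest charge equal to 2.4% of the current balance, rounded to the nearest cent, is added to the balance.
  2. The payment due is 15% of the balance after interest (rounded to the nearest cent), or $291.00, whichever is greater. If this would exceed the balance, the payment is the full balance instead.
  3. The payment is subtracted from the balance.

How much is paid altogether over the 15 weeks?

Week 1: $5,492.61 +$131.82 interest = $5,624.43; pay $843.66 → $4,780.77
Week 2: $4,780.77 +$114.74 interest = $4,895.51; pay $734.33 → $4,161.18
Week 3: $4,161.18 +$99.87 interest = $4,261.05; pay $639.16 → $3,621.89
Week 4: $3,621.89 +$86.93 interest = $3,708.82; pay $556.32 → $3,152.50
Week 5: $3,152.50 +$75.66 interest = $3,228.16; pay $484.22 → $2,743.94
Week 6: $2,743.94 +$65.85 interest = $2,809.79; pay $421.47 → $2,388.32
Week 7: $2,388.32 +$57.32 interest = $2,445.64; pay $366.85 → $2,078.79
Week 8: $2,078.79 +$49.89 interest = $2,128.68; pay $319.30 → $1,809.38
Week 9: $1,809.38 +$43.43 interest = $1,852.81; pay $291.00 → $1,561.81
Week 10: $1,561.81 +$37.48 interest = $1,599.29; pay $291.00 → $1,308.29
Week 11: $1,308.29 +$31.40 interest = $1,339.69; pay $291.00 → $1,048.69
Week 12: $1,048.69 +$25.17 interest = $1,073.86; pay $291.00 → $782.86
Week 13: $782.86 +$18.79 interest = $801.65; pay $291.00 → $510.65
Week 14: $510.65 +$12.26 interest = $522.91; pay $291.00 → $231.91
Week 15: $231.91 +$5.57 interest = $237.48; pay $237.48 → $0.00
Total paid: $6,348.79

$6,348.79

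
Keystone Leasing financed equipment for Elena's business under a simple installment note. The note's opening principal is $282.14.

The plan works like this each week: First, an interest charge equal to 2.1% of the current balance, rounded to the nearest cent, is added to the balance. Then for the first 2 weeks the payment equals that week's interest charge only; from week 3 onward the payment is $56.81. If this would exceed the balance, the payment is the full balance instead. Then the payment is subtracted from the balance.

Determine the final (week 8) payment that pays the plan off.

Week 1: opening $282.14; interest $5.92 → $288.06; payment $5.92; balance $282.14
Week 2: opening $282.14; interest $5.92 → $288.06; payment $5.92; balance $282.14
Week 3: opening $282.14; interest $5.92 → $288.06; payment $56.81; balance $231.25
Week 4: opening $231.25; interest $4.86 → $236.11; payment $56.81; balance $179.30
Week 5: opening $179.30; interest $3.77 → $183.07; payment $56.81; balance $126.26
Week 6: opening $126.26; interest $2.65 → $128.91; payment $56.81; balance $72.10
Week 7: opening $72.10; interest $1.51 → $73.61; payment $56.81; balance $16.80
Week 8: opening $16.80; interest $0.35 → $17.15; payment $17.15; balance $0.00

$17.15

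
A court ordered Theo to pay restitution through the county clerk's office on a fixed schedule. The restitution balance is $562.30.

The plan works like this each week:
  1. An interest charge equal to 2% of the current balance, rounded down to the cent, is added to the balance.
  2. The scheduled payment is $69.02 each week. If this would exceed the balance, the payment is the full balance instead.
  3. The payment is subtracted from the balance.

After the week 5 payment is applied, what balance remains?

Week 1: opening $562.30; interest $11.24 → $573.54; payment $69.02; balance $504.52
Week 2: opening $504.52; interest $10.09 → $514.61; payment $69.02; balance $445.59
Week 3: opening $445.59; interest $8.91 → $454.50; payment $69.02; balance $385.48
Week 4: opening $385.48; interest $7.70 → $393.18; payment $69.02; balance $324.16
Week 5: opening $324.16; interest $6.48 → $330.64; payment $69.02; balance $261.62

$261.62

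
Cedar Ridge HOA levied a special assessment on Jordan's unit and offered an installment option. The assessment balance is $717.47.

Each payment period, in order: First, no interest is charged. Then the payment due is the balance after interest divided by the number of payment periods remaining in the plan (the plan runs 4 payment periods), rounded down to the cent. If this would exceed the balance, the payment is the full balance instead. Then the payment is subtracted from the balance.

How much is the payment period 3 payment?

Payment period 1: $717.47 − $179.36 → $538.11
Payment period 2: $538.11 − $179.37 → $358.74
Payment period 3: $358.74 − $179.37 → $179.37

$179.37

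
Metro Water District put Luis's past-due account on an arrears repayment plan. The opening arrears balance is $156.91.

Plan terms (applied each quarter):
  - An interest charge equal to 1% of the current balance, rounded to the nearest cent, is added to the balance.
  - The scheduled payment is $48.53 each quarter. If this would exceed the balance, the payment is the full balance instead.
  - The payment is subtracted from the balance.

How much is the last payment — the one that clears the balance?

$14.77

Quarter 1: $156.91 +$1.57 interest = $158.48; pay $48.53 → $109.95
Quarter 2: $109.95 +$1.10 interest = $111.05; pay $48.53 → $62.52
Quarter 3: $62.52 +$0.63 interest = $63.15; pay $48.53 → $14.62
Quarter 4: $14.62 +$0.15 interest = $14.77; pay $14.77 → $0.00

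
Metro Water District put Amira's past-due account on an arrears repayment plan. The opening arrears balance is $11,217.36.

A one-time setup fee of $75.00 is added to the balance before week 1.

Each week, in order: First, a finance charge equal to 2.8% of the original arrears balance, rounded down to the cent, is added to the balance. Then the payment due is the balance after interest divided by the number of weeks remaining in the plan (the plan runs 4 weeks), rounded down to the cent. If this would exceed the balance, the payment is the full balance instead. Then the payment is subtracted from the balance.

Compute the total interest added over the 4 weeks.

Week 1: opening $11,292.36; interest $314.08 → $11,606.44; payment $2,901.61; balance $8,704.83
Week 2: opening $8,704.83; interest $314.08 → $9,018.91; payment $3,006.30; balance $6,012.61
Week 3: opening $6,012.61; interest $314.08 → $6,326.69; payment $3,163.34; balance $3,163.35
Week 4: opening $3,163.35; interest $314.08 → $3,477.43; payment $3,477.43; balance $0.00
Total interest: $314.08 + $314.08 + $314.08 + $314.08 = $1,256.32

$1,256.32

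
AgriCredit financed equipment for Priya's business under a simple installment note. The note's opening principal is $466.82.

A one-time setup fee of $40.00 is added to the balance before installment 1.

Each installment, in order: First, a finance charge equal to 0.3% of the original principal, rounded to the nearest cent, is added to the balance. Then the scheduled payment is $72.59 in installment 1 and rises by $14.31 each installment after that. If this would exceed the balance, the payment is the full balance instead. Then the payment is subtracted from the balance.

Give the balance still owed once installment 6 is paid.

# | Opening | Interest | Payment | End bal
1 | $506.82 | $1.40 | $72.59 | $435.63
2 | $435.63 | $1.40 | $86.90 | $350.13
3 | $350.13 | $1.40 | $101.21 | $250.32
4 | $250.32 | $1.40 | $115.52 | $136.20
5 | $136.20 | $1.40 | $129.83 | $7.77
6 | $7.77 | $1.40 | $9.17 | $0.00

$0.00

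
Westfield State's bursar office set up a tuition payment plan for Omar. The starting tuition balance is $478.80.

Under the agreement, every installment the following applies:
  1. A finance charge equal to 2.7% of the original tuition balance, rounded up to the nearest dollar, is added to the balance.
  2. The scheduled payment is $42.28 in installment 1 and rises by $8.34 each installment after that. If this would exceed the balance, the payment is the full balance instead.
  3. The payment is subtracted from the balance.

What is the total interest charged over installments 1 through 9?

# | Opening | Interest | Payment | End bal
1 | $478.80 | $13.00 | $42.28 | $449.52
2 | $449.52 | $13.00 | $50.62 | $411.90
3 | $411.90 | $13.00 | $58.96 | $365.94
4 | $365.94 | $13.00 | $67.30 | $311.64
5 | $311.64 | $13.00 | $75.64 | $249.00
6 | $249.00 | $13.00 | $83.98 | $178.02
7 | $178.02 | $13.00 | $92.32 | $98.70
8 | $98.70 | $13.00 | $100.66 | $11.04
9 | $11.04 | $13.00 | $24.04 | $0.00
Total interest: $13.00 + $13.00 + $13.00 + $13.00 + $13.00 + $13.00 + $13.00 + $13.00 + $13.00 = $117.00

$117.00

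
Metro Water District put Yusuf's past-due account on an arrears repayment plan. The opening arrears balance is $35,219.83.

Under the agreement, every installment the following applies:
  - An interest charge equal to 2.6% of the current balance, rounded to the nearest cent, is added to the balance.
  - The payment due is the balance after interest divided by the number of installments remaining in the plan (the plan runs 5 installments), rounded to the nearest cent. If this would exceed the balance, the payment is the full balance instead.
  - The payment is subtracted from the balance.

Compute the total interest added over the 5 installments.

$2,844.27

Installment 1: $35,219.83 +$915.72 interest = $36,135.55; pay $7,227.11 → $28,908.44
Installment 2: $28,908.44 +$751.62 interest = $29,660.06; pay $7,415.02 → $22,245.04
Installment 3: $22,245.04 +$578.37 interest = $22,823.41; pay $7,607.80 → $15,215.61
Installment 4: $15,215.61 +$395.61 interest = $15,611.22; pay $7,805.61 → $7,805.61
Installment 5: $7,805.61 +$202.95 interest = $8,008.56; pay $8,008.56 → $0.00
Total interest: $915.72 + $751.62 + $578.37 + $395.61 + $202.95 = $2,844.27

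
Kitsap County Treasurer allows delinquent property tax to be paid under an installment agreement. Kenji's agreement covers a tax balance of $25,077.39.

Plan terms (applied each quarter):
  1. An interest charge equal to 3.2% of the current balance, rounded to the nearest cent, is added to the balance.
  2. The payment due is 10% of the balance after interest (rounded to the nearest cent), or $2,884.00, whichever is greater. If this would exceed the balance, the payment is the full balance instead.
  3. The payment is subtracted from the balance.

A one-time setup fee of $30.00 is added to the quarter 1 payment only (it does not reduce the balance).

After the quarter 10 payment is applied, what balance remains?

$994.12

Quarter 1: $25,077.39 +$802.48 interest = $25,879.87; pay $2,884.00 (+ $30.00 fee) → $22,995.87
Quarter 2: $22,995.87 +$735.87 interest = $23,731.74; pay $2,884.00 → $20,847.74
Quarter 3: $20,847.74 +$667.13 interest = $21,514.87; pay $2,884.00 → $18,630.87
Quarter 4: $18,630.87 +$596.19 interest = $19,227.06; pay $2,884.00 → $16,343.06
Quarter 5: $16,343.06 +$522.98 interest = $16,866.04; pay $2,884.00 → $13,982.04
Quarter 6: $13,982.04 +$447.43 interest = $14,429.47; pay $2,884.00 → $11,545.47
Quarter 7: $11,545.47 +$369.46 interest = $11,914.93; pay $2,884.00 → $9,030.93
Quarter 8: $9,030.93 +$288.99 interest = $9,319.92; pay $2,884.00 → $6,435.92
Quarter 9: $6,435.92 +$205.95 interest = $6,641.87; pay $2,884.00 → $3,757.87
Quarter 10: $3,757.87 +$120.25 interest = $3,878.12; pay $2,884.00 → $994.12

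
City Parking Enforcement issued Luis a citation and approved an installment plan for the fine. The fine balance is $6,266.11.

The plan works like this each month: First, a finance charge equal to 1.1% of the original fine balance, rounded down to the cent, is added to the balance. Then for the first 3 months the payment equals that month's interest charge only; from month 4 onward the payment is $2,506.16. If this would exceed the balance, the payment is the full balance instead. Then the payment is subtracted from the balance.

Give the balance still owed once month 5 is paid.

$1,391.63

Month 1: opening $6,266.11; interest $68.92 → $6,335.03; payment $68.92; balance $6,266.11
Month 2: opening $6,266.11; interest $68.92 → $6,335.03; payment $68.92; balance $6,266.11
Month 3: opening $6,266.11; interest $68.92 → $6,335.03; payment $68.92; balance $6,266.11
Month 4: opening $6,266.11; interest $68.92 → $6,335.03; payment $2,506.16; balance $3,828.87
Month 5: opening $3,828.87; interest $68.92 → $3,897.79; payment $2,506.16; balance $1,391.63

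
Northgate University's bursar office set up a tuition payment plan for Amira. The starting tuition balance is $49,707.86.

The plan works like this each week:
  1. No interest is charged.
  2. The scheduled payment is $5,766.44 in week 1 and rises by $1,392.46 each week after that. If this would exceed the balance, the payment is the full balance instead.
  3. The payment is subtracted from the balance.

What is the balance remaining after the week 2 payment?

$36,782.52

Week 1: $49,707.86 − $5,766.44 → $43,941.42
Week 2: $43,941.42 − $7,158.90 → $36,782.52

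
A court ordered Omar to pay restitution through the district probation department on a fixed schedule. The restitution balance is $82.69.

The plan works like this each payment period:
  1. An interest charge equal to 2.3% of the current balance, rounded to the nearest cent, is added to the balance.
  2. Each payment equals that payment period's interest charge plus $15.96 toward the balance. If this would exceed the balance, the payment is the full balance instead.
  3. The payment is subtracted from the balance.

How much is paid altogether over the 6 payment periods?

Payment period 1: opening $82.69; interest $1.90 → $84.59; payment $17.86; balance $66.73
Payment period 2: opening $66.73; interest $1.53 → $68.26; payment $17.49; balance $50.77
Payment period 3: opening $50.77; interest $1.17 → $51.94; payment $17.13; balance $34.81
Payment period 4: opening $34.81; interest $0.80 → $35.61; payment $16.76; balance $18.85
Payment period 5: opening $18.85; interest $0.43 → $19.28; payment $16.39; balance $2.89
Payment period 6: opening $2.89; interest $0.07 → $2.96; payment $2.96; balance $0.00
Total paid: $88.59

$88.59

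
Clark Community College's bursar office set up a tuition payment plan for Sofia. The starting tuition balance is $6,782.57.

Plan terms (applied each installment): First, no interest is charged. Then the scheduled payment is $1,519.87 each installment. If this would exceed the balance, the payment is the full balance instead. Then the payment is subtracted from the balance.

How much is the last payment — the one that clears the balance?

# | Opening | Payment | End bal
1 | $6,782.57 | $1,519.87 | $5,262.70
2 | $5,262.70 | $1,519.87 | $3,742.83
3 | $3,742.83 | $1,519.87 | $2,222.96
4 | $2,222.96 | $1,519.87 | $703.09
5 | $703.09 | $703.09 | $0.00

$703.09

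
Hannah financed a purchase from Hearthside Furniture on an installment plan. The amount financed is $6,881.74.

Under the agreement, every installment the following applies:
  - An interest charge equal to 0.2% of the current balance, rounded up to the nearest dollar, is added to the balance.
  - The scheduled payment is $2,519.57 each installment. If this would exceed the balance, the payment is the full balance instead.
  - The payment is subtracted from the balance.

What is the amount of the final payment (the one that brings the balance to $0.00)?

Installment 1: opening $6,881.74; interest $14.00 → $6,895.74; payment $2,519.57; balance $4,376.17
Installment 2: opening $4,376.17; interest $9.00 → $4,385.17; payment $2,519.57; balance $1,865.60
Installment 3: opening $1,865.60; interest $4.00 → $1,869.60; payment $1,869.60; balance $0.00

$1,869.60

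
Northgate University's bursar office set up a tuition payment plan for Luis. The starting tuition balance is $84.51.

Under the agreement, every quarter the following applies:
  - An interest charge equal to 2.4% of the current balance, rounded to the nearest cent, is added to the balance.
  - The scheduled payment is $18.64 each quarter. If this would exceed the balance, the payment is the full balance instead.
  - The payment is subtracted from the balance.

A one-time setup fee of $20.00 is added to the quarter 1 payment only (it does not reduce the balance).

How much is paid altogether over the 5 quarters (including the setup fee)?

$110.57

Quarter 1: $84.51 +$2.03 interest = $86.54; pay $18.64 (+ $20.00 fee) → $67.90
Quarter 2: $67.90 +$1.63 interest = $69.53; pay $18.64 → $50.89
Quarter 3: $50.89 +$1.22 interest = $52.11; pay $18.64 → $33.47
Quarter 4: $33.47 +$0.80 interest = $34.27; pay $18.64 → $15.63
Quarter 5: $15.63 +$0.38 interest = $16.01; pay $16.01 → $0.00
Total paid: $110.57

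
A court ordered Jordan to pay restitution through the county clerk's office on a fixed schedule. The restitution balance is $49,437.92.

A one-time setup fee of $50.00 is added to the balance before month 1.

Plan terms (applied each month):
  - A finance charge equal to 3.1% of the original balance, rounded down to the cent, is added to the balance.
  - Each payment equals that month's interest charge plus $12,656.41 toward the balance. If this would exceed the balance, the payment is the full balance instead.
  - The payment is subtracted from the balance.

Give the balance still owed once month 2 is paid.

Month 1: $49,487.92 +$1,532.57 interest = $51,020.49; pay $14,188.98 → $36,831.51
Month 2: $36,831.51 +$1,532.57 interest = $38,364.08; pay $14,188.98 → $24,175.10

$24,175.10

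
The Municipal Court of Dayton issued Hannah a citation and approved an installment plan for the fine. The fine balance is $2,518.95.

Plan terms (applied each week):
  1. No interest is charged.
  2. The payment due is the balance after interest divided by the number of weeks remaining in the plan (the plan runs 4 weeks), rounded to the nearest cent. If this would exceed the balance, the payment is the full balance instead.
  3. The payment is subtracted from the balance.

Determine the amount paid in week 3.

$629.74

# | Opening | Payment | End bal
1 | $2,518.95 | $629.74 | $1,889.21
2 | $1,889.21 | $629.74 | $1,259.47
3 | $1,259.47 | $629.74 | $629.73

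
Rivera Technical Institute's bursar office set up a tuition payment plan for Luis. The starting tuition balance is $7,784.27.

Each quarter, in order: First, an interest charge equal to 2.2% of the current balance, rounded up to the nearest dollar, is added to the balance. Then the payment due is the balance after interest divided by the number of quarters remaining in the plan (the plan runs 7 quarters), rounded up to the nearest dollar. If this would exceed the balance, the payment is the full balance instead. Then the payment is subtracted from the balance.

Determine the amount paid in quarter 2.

$1,162.00

Quarter 1: $7,784.27 +$172.00 interest = $7,956.27; pay $1,137.00 → $6,819.27
Quarter 2: $6,819.27 +$151.00 interest = $6,970.27; pay $1,162.00 → $5,808.27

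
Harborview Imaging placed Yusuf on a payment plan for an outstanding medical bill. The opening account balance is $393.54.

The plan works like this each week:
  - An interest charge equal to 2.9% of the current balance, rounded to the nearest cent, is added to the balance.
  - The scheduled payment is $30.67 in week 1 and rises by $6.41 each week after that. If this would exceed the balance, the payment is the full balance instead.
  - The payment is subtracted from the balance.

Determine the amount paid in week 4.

$49.90

# | Opening | Interest | Payment | End bal
1 | $393.54 | $11.41 | $30.67 | $374.28
2 | $374.28 | $10.85 | $37.08 | $348.05
3 | $348.05 | $10.09 | $43.49 | $314.65
4 | $314.65 | $9.12 | $49.90 | $273.87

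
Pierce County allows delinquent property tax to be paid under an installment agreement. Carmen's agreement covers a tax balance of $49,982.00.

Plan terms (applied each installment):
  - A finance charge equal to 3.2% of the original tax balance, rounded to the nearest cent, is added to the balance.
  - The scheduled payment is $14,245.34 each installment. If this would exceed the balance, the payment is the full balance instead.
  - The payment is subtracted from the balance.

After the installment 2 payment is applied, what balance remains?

Installment 1: opening $49,982.00; interest $1,599.42 → $51,581.42; payment $14,245.34; balance $37,336.08
Installment 2: opening $37,336.08; interest $1,599.42 → $38,935.50; payment $14,245.34; balance $24,690.16

$24,690.16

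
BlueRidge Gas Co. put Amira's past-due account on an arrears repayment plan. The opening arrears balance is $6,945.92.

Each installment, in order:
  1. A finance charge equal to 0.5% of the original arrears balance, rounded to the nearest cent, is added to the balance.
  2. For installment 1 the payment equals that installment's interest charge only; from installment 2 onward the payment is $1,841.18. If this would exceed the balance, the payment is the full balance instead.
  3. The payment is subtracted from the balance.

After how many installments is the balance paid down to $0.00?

5

Installment 1: opening $6,945.92; interest $34.73 → $6,980.65; payment $34.73; balance $6,945.92
Installment 2: opening $6,945.92; interest $34.73 → $6,980.65; payment $1,841.18; balance $5,139.47
Installment 3: opening $5,139.47; interest $34.73 → $5,174.20; payment $1,841.18; balance $3,333.02
Installment 4: opening $3,333.02; interest $34.73 → $3,367.75; payment $1,841.18; balance $1,526.57
Installment 5: opening $1,526.57; interest $34.73 → $1,561.30; payment $1,561.30; balance $0.00
Balance reaches $0.00 in installment 5.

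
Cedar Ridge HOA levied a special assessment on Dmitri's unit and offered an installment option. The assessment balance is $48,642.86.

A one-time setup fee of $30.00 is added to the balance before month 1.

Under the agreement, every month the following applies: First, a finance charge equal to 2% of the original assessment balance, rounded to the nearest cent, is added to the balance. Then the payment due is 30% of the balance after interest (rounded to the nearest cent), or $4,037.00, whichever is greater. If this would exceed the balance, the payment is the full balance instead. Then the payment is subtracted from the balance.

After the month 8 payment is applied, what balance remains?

Month 1: $48,672.86 +$972.86 interest = $49,645.72; pay $14,893.72 → $34,752.00
Month 2: $34,752.00 +$972.86 interest = $35,724.86; pay $10,717.46 → $25,007.40
Month 3: $25,007.40 +$972.86 interest = $25,980.26; pay $7,794.08 → $18,186.18
Month 4: $18,186.18 +$972.86 interest = $19,159.04; pay $5,747.71 → $13,411.33
Month 5: $13,411.33 +$972.86 interest = $14,384.19; pay $4,315.26 → $10,068.93
Month 6: $10,068.93 +$972.86 interest = $11,041.79; pay $4,037.00 → $7,004.79
Month 7: $7,004.79 +$972.86 interest = $7,977.65; pay $4,037.00 → $3,940.65
Month 8: $3,940.65 +$972.86 interest = $4,913.51; pay $4,037.00 → $876.51

$876.51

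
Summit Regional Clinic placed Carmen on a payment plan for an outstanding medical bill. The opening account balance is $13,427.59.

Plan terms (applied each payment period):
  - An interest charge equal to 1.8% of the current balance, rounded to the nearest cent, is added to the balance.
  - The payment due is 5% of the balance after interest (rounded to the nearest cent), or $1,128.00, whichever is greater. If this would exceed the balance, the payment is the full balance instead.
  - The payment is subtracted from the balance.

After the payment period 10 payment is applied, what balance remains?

Payment period 1: opening $13,427.59; interest $241.70 → $13,669.29; payment $1,128.00; balance $12,541.29
Payment period 2: opening $12,541.29; interest $225.74 → $12,767.03; payment $1,128.00; balance $11,639.03
Payment period 3: opening $11,639.03; interest $209.50 → $11,848.53; payment $1,128.00; balance $10,720.53
Payment period 4: opening $10,720.53; interest $192.97 → $10,913.50; payment $1,128.00; balance $9,785.50
Payment period 5: opening $9,785.50; interest $176.14 → $9,961.64; payment $1,128.00; balance $8,833.64
Payment period 6: opening $8,833.64; interest $159.01 → $8,992.65; payment $1,128.00; balance $7,864.65
Payment period 7: opening $7,864.65; interest $141.56 → $8,006.21; payment $1,128.00; balance $6,878.21
Payment period 8: opening $6,878.21; interest $123.81 → $7,002.02; payment $1,128.00; balance $5,874.02
Payment period 9: opening $5,874.02; interest $105.73 → $5,979.75; payment $1,128.00; balance $4,851.75
Payment period 10: opening $4,851.75; interest $87.33 → $4,939.08; payment $1,128.00; balance $3,811.08

$3,811.08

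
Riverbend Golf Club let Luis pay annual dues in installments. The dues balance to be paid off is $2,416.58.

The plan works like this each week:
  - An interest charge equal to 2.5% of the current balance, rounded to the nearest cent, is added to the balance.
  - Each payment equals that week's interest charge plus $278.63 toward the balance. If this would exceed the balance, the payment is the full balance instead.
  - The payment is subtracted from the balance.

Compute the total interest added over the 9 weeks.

$292.96

# | Opening | Interest | Payment | End bal
1 | $2,416.58 | $60.41 | $339.04 | $2,137.95
2 | $2,137.95 | $53.45 | $332.08 | $1,859.32
3 | $1,859.32 | $46.48 | $325.11 | $1,580.69
4 | $1,580.69 | $39.52 | $318.15 | $1,302.06
5 | $1,302.06 | $32.55 | $311.18 | $1,023.43
6 | $1,023.43 | $25.59 | $304.22 | $744.80
7 | $744.80 | $18.62 | $297.25 | $466.17
8 | $466.17 | $11.65 | $290.28 | $187.54
9 | $187.54 | $4.69 | $192.23 | $0.00
Total interest: $60.41 + $53.45 + $46.48 + $39.52 + $32.55 + $25.59 + $18.62 + $11.65 + $4.69 = $292.96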